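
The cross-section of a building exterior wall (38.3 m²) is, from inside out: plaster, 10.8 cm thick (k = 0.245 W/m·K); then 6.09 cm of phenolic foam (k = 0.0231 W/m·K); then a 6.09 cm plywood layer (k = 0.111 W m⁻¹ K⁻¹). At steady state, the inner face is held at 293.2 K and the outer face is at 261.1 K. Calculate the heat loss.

Series thermal resistances, inner to outer:
  R_plaster = L/(kA) = 0.108/(0.245·38.3) = 0.01151 K/W
  R_phenolic foam = L/(kA) = 0.0609/(0.0231·38.3) = 0.06883 K/W
  R_plywood = L/(kA) = 0.0609/(0.111·38.3) = 0.01433 K/W
ΣR = 0.01151 + 0.06883 + 0.01433 = 0.09467 K/W
Q = ΔT/ΣR = (293.2 K − 261.1 K)/0.09467 = 339 W

Q = 339 W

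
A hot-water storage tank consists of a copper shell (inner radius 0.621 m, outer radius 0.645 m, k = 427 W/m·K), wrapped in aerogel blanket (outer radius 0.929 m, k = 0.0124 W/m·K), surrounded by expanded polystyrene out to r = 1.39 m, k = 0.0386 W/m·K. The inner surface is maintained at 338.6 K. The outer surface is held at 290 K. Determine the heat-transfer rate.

Resistance network (inner→outer):
  R_copper = (1/0.621 − 1/0.645)/(4πk) = 0.05992/(4π·427) = 1.117×10^-5 K/W
  R_aerogel blanket = (1/0.645 − 1/0.929)/(4πk) = 0.4740/(4π·0.0124) = 3.042 K/W
  R_expanded polystyrene = (1/0.929 − 1/1.39)/(4πk) = 0.3570/(4π·0.0386) = 0.7360 K/W
ΣR = 1.117×10^-5 + 3.042 + 0.7360 = 3.778 K/W
Q = ΔT/ΣR = (338.6 K − 290 K)/3.778 = 12.9 W

Q = 12.9 W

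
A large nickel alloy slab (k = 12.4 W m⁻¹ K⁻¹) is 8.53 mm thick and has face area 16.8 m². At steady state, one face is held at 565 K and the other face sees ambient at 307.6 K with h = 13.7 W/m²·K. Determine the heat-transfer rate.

Q = 58700 W

Treat each layer as a resistance in series:
  R_nickel alloy = L/(kA) = 0.00853/(12.4·16.8) = 4.095×10^-5 K/W
  R_conv,out = 1/(hA) = 1/(13.7·16.8) = 0.004345 K/W
ΣR = 4.095×10^-5 + 0.004345 = 0.004386 K/W
Q = ΔT/ΣR = (565 K − 307.6 K)/0.004386 = 58700 W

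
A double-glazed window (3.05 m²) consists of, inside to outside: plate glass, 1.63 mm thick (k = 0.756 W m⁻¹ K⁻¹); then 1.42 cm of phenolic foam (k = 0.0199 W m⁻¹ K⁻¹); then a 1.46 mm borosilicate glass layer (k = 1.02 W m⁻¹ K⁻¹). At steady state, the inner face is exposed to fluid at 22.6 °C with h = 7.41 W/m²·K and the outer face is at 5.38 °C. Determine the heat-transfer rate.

Resistance network (inner→outer):
  R_conv,in = 1/(hA) = 1/(7.41·3.05) = 0.04425 K/W
  R_plate glass = L/(kA) = 0.00163/(0.756·3.05) = 7.069×10^-4 K/W
  R_phenolic foam = L/(kA) = 0.0142/(0.0199·3.05) = 0.2340 K/W
  R_borosilicate glass = L/(kA) = 0.00146/(1.02·3.05) = 4.693×10^-4 K/W
ΣR = 0.04425 + 7.069×10^-4 + 0.2340 + 4.693×10^-4 = 0.2794 K/W
Q = ΔT/ΣR = (22.6 °C − 5.38 °C)/0.2794 = 61.6 W

Q = 61.6 W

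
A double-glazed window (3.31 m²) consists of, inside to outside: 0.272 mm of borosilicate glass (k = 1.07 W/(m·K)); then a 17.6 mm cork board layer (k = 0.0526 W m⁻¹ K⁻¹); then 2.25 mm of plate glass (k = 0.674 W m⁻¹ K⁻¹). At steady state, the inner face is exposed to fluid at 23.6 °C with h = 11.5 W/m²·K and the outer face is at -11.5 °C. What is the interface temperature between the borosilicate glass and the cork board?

Series thermal resistances, inner to outer:
  R_conv,in = 1/(hA) = 1/(11.5·3.31) = 0.02627 K/W
  R_borosilicate glass = L/(kA) = 2.72×10^-4/(1.07·3.31) = 7.680×10^-5 K/W
  R_cork board = L/(kA) = 0.0176/(0.0526·3.31) = 0.1011 K/W
  R_plate glass = L/(kA) = 0.00225/(0.674·3.31) = 0.001009 K/W
ΣR = 0.02627 + 7.680×10^-5 + 0.1011 + 0.001009 = 0.1285 K/W
Q = ΔT/ΣR = (23.6 °C − -11.5 °C)/0.1285 = 273.2 W
From the inner boundary to the borosilicate glass/cork board interface, ΣR_partial = 0.02635 K/W.
T_interface = T_in − Q·ΣR_partial = 23.6 °C − (273.2)(0.02635) = 16.4 °C

T = 16.4 °C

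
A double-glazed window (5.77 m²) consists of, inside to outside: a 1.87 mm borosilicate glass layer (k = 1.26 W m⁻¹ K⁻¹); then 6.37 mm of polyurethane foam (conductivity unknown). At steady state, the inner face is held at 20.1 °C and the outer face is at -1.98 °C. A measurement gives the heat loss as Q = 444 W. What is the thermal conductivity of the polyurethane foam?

k = 0.0223 W/m·K

ΣR = ΔT/Q = |20.1 − -1.98|/444 = 0.04973 K/W
Known resistances:
  R_borosilicate glass = L/(kA) = 0.00187/(1.26·5.77) = 2.572×10^-4 K/W
R_polyurethane foam = ΣR − ΣR_known = 0.04973 − 2.572×10^-4 = 0.04947 K/W
L/(kA) = 0.04947 ⇒ k = 0.00637/(0.04947·5.77) = 0.0223 W/m·K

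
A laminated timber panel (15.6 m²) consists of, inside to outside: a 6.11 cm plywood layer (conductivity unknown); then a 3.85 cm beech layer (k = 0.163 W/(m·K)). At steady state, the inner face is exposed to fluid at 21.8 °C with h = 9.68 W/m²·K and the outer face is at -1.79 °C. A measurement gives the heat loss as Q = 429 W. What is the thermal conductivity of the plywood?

k = 0.118 W/m·K

ΣR = ΔT/Q = |21.8 − -1.79|/429 = 0.05499 K/W
Known resistances:
  R_conv,in = 1/(hA) = 1/(9.68·15.6) = 0.006622 K/W
  R_beech = L/(kA) = 0.0385/(0.163·15.6) = 0.01514 K/W
R_plywood = ΣR − ΣR_known = 0.05499 − 0.02176 = 0.03323 K/W
L/(kA) = 0.03323 ⇒ k = 0.0611/(0.03323·15.6) = 0.118 W/m·K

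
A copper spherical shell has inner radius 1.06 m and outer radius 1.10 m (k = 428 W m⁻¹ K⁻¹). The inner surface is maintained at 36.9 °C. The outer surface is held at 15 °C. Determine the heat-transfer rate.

Q = 4πk·ΔT/(1/r₁ − 1/r₂) = 4π × 428 × 21.9 / (1/1.06 − 1/1.10) = 3.43×10^6 W

Q = 3.43×10^6 W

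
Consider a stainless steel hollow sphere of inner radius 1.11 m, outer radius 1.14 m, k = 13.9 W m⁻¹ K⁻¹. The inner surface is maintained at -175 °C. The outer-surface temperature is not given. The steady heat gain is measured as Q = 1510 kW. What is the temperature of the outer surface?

T_out = 29.9 °C

Series resistances:
  R_stainless steel = (1/1.11 − 1/1.14)/(4πk) = 0.02371/(4π·13.9) = 1.357×10^-4 K/W
ΣR = 1.357×10^-4 K/W
ΔT = Q·ΣR = 1.51×10^6 × 1.357×10^-4 = 204.9 K
Heat flows inward, so T_out = T_in + ΔT = -175 + 204.9 = 29.9 °C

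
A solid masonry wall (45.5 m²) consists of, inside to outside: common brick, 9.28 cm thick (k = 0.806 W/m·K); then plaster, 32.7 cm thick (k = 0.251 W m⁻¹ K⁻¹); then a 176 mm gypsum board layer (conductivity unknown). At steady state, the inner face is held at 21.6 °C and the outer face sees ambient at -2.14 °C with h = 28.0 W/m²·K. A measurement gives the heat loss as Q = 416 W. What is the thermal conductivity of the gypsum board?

ΣR = ΔT/Q = |21.6 − -2.14|/416 = 0.05707 K/W
Known resistances:
  R_common brick = L/(kA) = 0.0928/(0.806·45.5) = 0.002530 K/W
  R_plaster = L/(kA) = 0.327/(0.251·45.5) = 0.02863 K/W
  R_conv,out = 1/(hA) = 1/(28.0·45.5) = 7.849×10^-4 K/W
R_gypsum board = ΣR − ΣR_known = 0.05707 − 0.03194 = 0.02513 K/W
L/(kA) = 0.02513 ⇒ k = 0.176/(0.02513·45.5) = 0.154 W/m·K

k = 0.154 W/m·K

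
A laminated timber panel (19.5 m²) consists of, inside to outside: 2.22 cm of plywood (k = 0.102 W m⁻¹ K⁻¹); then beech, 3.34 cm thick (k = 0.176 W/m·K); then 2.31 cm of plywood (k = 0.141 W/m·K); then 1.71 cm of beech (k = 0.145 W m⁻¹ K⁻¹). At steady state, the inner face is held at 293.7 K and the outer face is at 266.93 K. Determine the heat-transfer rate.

Resistance network (inner→outer):
  R_plywood = L/(kA) = 0.0222/(0.102·19.5) = 0.01116 K/W
  R_beech = L/(kA) = 0.0334/(0.176·19.5) = 0.009732 K/W
  R_plywood = L/(kA) = 0.0231/(0.141·19.5) = 0.008402 K/W
  R_beech = L/(kA) = 0.0171/(0.145·19.5) = 0.006048 K/W
ΣR = 0.01116 + 0.009732 + 0.008402 + 0.006048 = 0.03534 K/W
Q = ΔT/ΣR = (293.7 K − 266.93 K)/0.03534 = 757 W

Q = 757 W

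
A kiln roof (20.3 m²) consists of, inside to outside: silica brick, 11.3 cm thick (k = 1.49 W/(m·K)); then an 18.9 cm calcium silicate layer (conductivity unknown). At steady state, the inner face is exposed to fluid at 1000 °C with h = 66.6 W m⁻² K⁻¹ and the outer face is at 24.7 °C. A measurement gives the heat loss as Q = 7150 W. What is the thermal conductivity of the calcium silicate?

k = 0.0706 W/m·K

ΣR = ΔT/Q = |1000 − 24.7|/7150 = 0.1364 K/W
Known resistances:
  R_conv,in = 1/(hA) = 1/(66.6·20.3) = 7.397×10^-4 K/W
  R_silica brick = L/(kA) = 0.113/(1.49·20.3) = 0.003736 K/W
R_calcium silicate = ΣR − ΣR_known = 0.1364 − 0.004476 = 0.1319 K/W
L/(kA) = 0.1319 ⇒ k = 0.189/(0.1319·20.3) = 0.0706 W/m·K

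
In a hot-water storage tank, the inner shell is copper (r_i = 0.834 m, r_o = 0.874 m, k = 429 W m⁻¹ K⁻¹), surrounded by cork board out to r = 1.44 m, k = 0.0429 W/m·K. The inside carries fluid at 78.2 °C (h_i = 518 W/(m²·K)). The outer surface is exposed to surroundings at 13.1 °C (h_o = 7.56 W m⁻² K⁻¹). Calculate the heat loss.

Resistance network (inner→outer):
  R_conv,in = 1/(4πr²h) = 1/(4π·0.834²·518) = 2.209×10^-4 K/W
  R_copper = (1/0.834 − 1/0.874)/(4πk) = 0.05488/(4π·429) = 1.018×10^-5 K/W
  R_cork board = (1/0.874 − 1/1.44)/(4πk) = 0.4497/(4π·0.0429) = 0.8342 K/W
  R_conv,out = 1/(4πr²h) = 1/(4π·1.44²·7.56) = 0.005076 K/W
ΣR = 2.209×10^-4 + 1.018×10^-5 + 0.8342 + 0.005076 = 0.8395 K/W
Q = ΔT/ΣR = (78.2 °C − 13.1 °C)/0.8395 = 77.5 W

Q = 77.5 W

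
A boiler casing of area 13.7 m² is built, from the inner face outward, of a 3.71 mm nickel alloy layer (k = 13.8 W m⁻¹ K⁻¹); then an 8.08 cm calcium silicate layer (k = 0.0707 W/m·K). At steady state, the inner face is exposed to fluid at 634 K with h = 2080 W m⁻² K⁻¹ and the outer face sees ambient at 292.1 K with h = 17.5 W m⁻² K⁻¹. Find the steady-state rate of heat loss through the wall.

Series thermal resistances, inner to outer:
  R_conv,in = 1/(hA) = 1/(2080·13.7) = 3.509×10^-5 K/W
  R_nickel alloy = L/(kA) = 0.00371/(13.8·13.7) = 1.962×10^-5 K/W
  R_calcium silicate = L/(kA) = 0.0808/(0.0707·13.7) = 0.08342 K/W
  R_conv,out = 1/(hA) = 1/(17.5·13.7) = 0.004171 K/W
ΣR = 3.509×10^-5 + 1.962×10^-5 + 0.08342 + 0.004171 = 0.08765 K/W
Q = ΔT/ΣR = (634 K − 292.1 K)/0.08765 = 3900 W

Q = 3.90 kW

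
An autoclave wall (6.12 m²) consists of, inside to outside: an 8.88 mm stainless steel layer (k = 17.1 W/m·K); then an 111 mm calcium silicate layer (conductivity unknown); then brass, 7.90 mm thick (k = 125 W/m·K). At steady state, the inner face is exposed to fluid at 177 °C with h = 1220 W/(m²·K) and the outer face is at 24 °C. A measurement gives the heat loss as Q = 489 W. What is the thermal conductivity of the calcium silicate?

k = 0.0580 W/m·K

ΣR = ΔT/Q = |177 − 24|/489 = 0.3129 K/W
Known resistances:
  R_conv,in = 1/(hA) = 1/(1220·6.12) = 1.339×10^-4 K/W
  R_stainless steel = L/(kA) = 0.00888/(17.1·6.12) = 8.485×10^-5 K/W
  R_brass = L/(kA) = 0.00790/(125·6.12) = 1.033×10^-5 K/W
R_calcium silicate = ΣR − ΣR_known = 0.3129 − 2.291×10^-4 = 0.3127 K/W
L/(kA) = 0.3127 ⇒ k = 0.111/(0.3127·6.12) = 0.0580 W/m·K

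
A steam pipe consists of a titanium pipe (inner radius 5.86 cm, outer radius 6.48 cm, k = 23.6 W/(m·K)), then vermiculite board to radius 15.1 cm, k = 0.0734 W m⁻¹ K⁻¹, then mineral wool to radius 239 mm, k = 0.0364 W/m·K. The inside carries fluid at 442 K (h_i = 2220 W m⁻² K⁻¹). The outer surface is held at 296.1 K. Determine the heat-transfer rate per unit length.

Q' = 38.0 W/m

Series thermal resistances, inner to outer:
  R'_conv,in = 1/(2πr h) = 1/(2π·0.0586·2220) = 0.001223 m·K/W
  R'_titanium = ln(0.0648/0.0586)/(2πk) = 0.1006/(2π·23.6) = 6.782×10^-4 m·K/W
  R'_vermiculite board = ln(0.151/0.0648)/(2πk) = 0.8460/(2π·0.0734) = 1.834 m·K/W
  R'_mineral wool = ln(0.239/0.151)/(2πk) = 0.4592/(2π·0.0364) = 2.008 m·K/W
ΣR = 0.001223 + 6.782×10^-4 + 1.834 + 2.008 = 3.844 m·K/W
Q' = ΔT/ΣR = (442 K − 296.1 K)/3.844 = 38.0 W/m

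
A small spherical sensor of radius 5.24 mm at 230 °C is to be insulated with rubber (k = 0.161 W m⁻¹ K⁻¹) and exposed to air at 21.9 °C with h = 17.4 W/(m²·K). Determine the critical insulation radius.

For a sphere, r_cr = 2k_ins/h = 2·0.161/17.4 = 0.0185 m = 1.85 cm

r_cr = 1.85 cm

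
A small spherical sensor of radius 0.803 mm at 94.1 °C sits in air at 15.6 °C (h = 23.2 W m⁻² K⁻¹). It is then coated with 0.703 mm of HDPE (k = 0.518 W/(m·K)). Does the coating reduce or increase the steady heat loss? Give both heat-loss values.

increases: 0.0148 → 0.0490 W

Critical radius for a sphere: r_cr = 2k/h = 0.0447 m = 4.47 cm.
Outer radius after coating: r₂ = 8.03×10^-4 + 7.03×10^-4 = 0.001506 m.
Since r₁ < r_cr and r₂ ≤ r_cr, the coating moves toward the maximum at r_cr — heat loss rises.
Bare: R = 1/(4πr₁²h) = 5320 K/W; Q = 78.5/5320 = 0.0148 W.
Coated: R = R_cond + R_conv = 1602 K/W; Q = 78.5/1602 = 0.0490 W.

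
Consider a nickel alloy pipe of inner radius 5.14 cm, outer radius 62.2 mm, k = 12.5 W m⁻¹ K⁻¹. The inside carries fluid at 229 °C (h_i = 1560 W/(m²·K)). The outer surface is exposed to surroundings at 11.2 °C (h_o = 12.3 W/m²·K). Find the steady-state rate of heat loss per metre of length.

Series thermal resistances, inner to outer:
  R'_conv,in = 1/(2πr h) = 1/(2π·0.0514·1560) = 0.001985 m·K/W
  R'_nickel alloy = ln(0.0622/0.0514)/(2πk) = 0.1907/(2π·12.5) = 0.002428 m·K/W
  R'_conv,out = 1/(2πr h) = 1/(2π·0.0622·12.3) = 0.2080 m·K/W
ΣR = 0.001985 + 0.002428 + 0.2080 = 0.2124 m·K/W
Q' = ΔT/ΣR = (229 °C − 11.2 °C)/0.2124 = 1030 W/m

Q' = 1030 W/m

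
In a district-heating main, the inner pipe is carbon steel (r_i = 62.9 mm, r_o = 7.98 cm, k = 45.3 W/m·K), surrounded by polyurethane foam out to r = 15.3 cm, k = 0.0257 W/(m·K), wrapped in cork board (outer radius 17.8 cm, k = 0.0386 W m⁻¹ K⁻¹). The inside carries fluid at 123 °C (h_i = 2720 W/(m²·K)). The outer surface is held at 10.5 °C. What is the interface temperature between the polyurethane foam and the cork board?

Series thermal resistances, inner to outer:
  R'_conv,in = 1/(2πr h) = 1/(2π·0.0629·2720) = 9.303×10^-4 m·K/W
  R'_carbon steel = ln(0.0798/0.0629)/(2πk) = 0.2380/(2π·45.3) = 8.361×10^-4 m·K/W
  R'_polyurethane foam = ln(0.153/0.0798)/(2πk) = 0.6509/(2π·0.0257) = 4.031 m·K/W
  R'_cork board = ln(0.178/0.153)/(2πk) = 0.1513/(2π·0.0386) = 0.6240 m·K/W
ΣR = 9.303×10^-4 + 8.361×10^-4 + 4.031 + 0.6240 = 4.657 m·K/W
Q' = ΔT/ΣR = (123 °C − 10.5 °C)/4.657 = 24.16 W/m
From the inner boundary to the polyurethane foam/cork board interface, ΣR_partial = 4.033 m·K/W.
T_interface = T_in − Q'·ΣR_partial = 123 °C − (24.16)(4.033) = 25.6 °C

T = 25.6 °C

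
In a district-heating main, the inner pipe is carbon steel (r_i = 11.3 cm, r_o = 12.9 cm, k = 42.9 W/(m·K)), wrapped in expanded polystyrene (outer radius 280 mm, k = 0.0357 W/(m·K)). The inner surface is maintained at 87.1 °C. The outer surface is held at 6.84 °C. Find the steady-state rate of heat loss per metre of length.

Q' = 23.2 W/m

Resistance network (inner→outer):
  R'_carbon steel = ln(0.129/0.113)/(2πk) = 0.1324/(2π·42.9) = 4.913×10^-4 m·K/W
  R'_expanded polystyrene = ln(0.280/0.129)/(2πk) = 0.7750/(2π·0.0357) = 3.455 m·K/W
ΣR = 4.913×10^-4 + 3.455 = 3.455 m·K/W
Q' = ΔT/ΣR = (87.1 °C − 6.84 °C)/3.455 = 23.2 W/m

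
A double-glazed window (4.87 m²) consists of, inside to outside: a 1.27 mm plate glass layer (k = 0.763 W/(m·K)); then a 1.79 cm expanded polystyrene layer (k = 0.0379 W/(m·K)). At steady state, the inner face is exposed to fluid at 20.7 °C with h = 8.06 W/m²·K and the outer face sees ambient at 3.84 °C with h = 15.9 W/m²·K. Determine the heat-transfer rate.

Series thermal resistances, inner to outer:
  R_conv,in = 1/(hA) = 1/(8.06·4.87) = 0.02548 K/W
  R_plate glass = L/(kA) = 0.00127/(0.763·4.87) = 3.418×10^-4 K/W
  R_expanded polystyrene = L/(kA) = 0.0179/(0.0379·4.87) = 0.09698 K/W
  R_conv,out = 1/(hA) = 1/(15.9·4.87) = 0.01291 K/W
ΣR = 0.02548 + 3.418×10^-4 + 0.09698 + 0.01291 = 0.1357 K/W
Q = ΔT/ΣR = (20.7 °C − 3.84 °C)/0.1357 = 124 W

Q = 124 W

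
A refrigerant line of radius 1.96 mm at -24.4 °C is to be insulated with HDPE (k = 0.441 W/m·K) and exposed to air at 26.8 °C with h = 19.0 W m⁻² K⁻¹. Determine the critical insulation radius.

For a cylinder, r_cr = k_ins/h = 0.441/19.0 = 0.0232 m = 2.32 cm

r_cr = 2.32 cm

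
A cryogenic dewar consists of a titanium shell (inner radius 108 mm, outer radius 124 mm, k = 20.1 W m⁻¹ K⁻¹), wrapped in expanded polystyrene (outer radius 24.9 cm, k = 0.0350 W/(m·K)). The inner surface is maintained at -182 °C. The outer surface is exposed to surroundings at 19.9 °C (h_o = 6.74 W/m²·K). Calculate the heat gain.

Series thermal resistances, inner to outer:
  R_titanium = (1/0.108 − 1/0.124)/(4πk) = 1.195/(4π·20.1) = 0.004730 K/W
  R_expanded polystyrene = (1/0.124 − 1/0.249)/(4πk) = 4.048/(4π·0.0350) = 9.205 K/W
  R_conv,out = 1/(4πr²h) = 1/(4π·0.249²·6.74) = 0.1904 K/W
ΣR = 0.004730 + 9.205 + 0.1904 = 9.400 K/W
Q = ΔT/ΣR = (-182 °C − 19.9 °C)/9.400 = -21.5 W
(Negative Q ⇒ heat flows inward; heat gain = 21.5 W.)

Q = 21.5 W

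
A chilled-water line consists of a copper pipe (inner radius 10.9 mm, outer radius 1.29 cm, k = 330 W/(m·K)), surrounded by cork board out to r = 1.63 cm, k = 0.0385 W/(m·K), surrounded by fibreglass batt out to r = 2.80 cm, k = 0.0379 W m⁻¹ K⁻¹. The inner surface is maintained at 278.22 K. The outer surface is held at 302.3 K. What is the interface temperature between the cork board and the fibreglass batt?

Series thermal resistances, inner to outer:
  R'_copper = ln(0.0129/0.0109)/(2πk) = 0.1685/(2π·330) = 8.125×10^-5 m·K/W
  R'_cork board = ln(0.0163/0.0129)/(2πk) = 0.2339/(2π·0.0385) = 0.9671 m·K/W
  R'_fibreglass batt = ln(0.0280/0.0163)/(2πk) = 0.5410/(2π·0.0379) = 2.272 m·K/W
ΣR = 8.125×10^-5 + 0.9671 + 2.272 = 3.239 m·K/W
Q' = ΔT/ΣR = (278.22 K − 302.3 K)/3.239 = -7.434 W/m
From the inner boundary to the cork board/fibreglass batt interface, ΣR_partial = 0.9672 m·K/W.
T_interface = T_in − Q'·ΣR_partial = 278.22 K − (-7.434)(0.9672) = 285.4 K

T = 285.4 K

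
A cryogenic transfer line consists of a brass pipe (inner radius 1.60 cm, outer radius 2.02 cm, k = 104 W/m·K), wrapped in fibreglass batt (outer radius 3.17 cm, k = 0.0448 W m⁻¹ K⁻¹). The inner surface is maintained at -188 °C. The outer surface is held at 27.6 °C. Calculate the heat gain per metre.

Q' = 135 W/m

Series thermal resistances, inner to outer:
  R'_brass = ln(0.0202/0.0160)/(2πk) = 0.2331/(2π·104) = 3.567×10^-4 m·K/W
  R'_fibreglass batt = ln(0.0317/0.0202)/(2πk) = 0.4506/(2π·0.0448) = 1.601 m·K/W
ΣR = 3.567×10^-4 + 1.601 = 1.601 m·K/W
Q' = ΔT/ΣR = (-188 °C − 27.6 °C)/1.601 = -135 W/m
(Negative Q' ⇒ heat flows inward; heat gain = 135 W/m.)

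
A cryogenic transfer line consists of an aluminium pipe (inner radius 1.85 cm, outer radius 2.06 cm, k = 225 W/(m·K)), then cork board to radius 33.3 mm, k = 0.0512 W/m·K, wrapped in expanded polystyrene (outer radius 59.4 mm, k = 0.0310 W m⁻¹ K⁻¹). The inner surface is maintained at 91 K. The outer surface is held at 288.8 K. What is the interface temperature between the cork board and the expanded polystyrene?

Treat each layer as a resistance in series:
  R'_aluminium = ln(0.0206/0.0185)/(2πk) = 0.1075/(2π·225) = 7.606×10^-5 m·K/W
  R'_cork board = ln(0.0333/0.0206)/(2πk) = 0.4803/(2π·0.0512) = 1.493 m·K/W
  R'_expanded polystyrene = ln(0.0594/0.0333)/(2πk) = 0.5787/(2π·0.0310) = 2.971 m·K/W
ΣR = 7.606×10^-5 + 1.493 + 2.971 = 4.464 m·K/W
Q' = ΔT/ΣR = (91 K − 288.8 K)/4.464 = -44.31 W/m
From the inner boundary to the cork board/expanded polystyrene interface, ΣR_partial = 1.493 m·K/W.
T_interface = T_in − Q'·ΣR_partial = 91 K − (-44.31)(1.493) = 157 K

T = 157 K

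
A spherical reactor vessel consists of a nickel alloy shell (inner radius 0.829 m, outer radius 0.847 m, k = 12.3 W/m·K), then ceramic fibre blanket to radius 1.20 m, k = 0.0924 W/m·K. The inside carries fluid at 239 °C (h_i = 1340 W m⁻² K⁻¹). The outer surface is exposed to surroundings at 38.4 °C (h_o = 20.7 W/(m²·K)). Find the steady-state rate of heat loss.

Series thermal resistances, inner to outer:
  R_conv,in = 1/(4πr²h) = 1/(4π·0.829²·1340) = 8.641×10^-5 K/W
  R_nickel alloy = (1/0.829 − 1/0.847)/(4πk) = 0.02564/(4π·12.3) = 1.659×10^-4 K/W
  R_ceramic fibre blanket = (1/0.847 − 1/1.20)/(4πk) = 0.3473/(4π·0.0924) = 0.2991 K/W
  R_conv,out = 1/(4πr²h) = 1/(4π·1.20²·20.7) = 0.002670 K/W
ΣR = 8.641×10^-5 + 1.659×10^-4 + 0.2991 + 0.002670 = 0.3020 K/W
Q = ΔT/ΣR = (239 °C − 38.4 °C)/0.3020 = 664 W

Q = 664 W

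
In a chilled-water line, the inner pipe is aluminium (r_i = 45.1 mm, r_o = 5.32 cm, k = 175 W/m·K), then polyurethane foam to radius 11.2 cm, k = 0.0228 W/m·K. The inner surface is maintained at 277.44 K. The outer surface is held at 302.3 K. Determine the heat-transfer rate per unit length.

Treat each layer as a resistance in series:
  R'_aluminium = ln(0.0532/0.0451)/(2πk) = 0.1652/(2π·175) = 1.502×10^-4 m·K/W
  R'_polyurethane foam = ln(0.112/0.0532)/(2πk) = 0.7444/(2π·0.0228) = 5.197 m·K/W
ΣR = 1.502×10^-4 + 5.197 = 5.197 m·K/W
Q' = ΔT/ΣR = (277.44 K − 302.3 K)/5.197 = -4.78 W/m
(Negative Q' ⇒ heat flows inward; heat gain = 4.78 W/m.)

Q' = 4.78 W/m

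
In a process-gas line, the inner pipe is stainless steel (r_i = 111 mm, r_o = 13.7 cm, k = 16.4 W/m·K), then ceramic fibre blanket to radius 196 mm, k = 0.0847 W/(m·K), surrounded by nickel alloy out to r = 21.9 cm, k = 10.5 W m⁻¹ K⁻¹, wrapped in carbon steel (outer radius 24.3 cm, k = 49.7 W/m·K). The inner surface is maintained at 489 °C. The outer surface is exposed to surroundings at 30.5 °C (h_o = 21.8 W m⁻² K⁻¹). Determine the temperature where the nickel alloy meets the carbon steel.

T = 50.2 °C

Series thermal resistances, inner to outer:
  R'_stainless steel = ln(0.137/0.111)/(2πk) = 0.2105/(2π·16.4) = 0.002042 m·K/W
  R'_ceramic fibre blanket = ln(0.196/0.137)/(2πk) = 0.3581/(2π·0.0847) = 0.6729 m·K/W
  R'_nickel alloy = ln(0.219/0.196)/(2πk) = 0.1110/(2π·10.5) = 0.001682 m·K/W
  R'_carbon steel = ln(0.243/0.219)/(2πk) = 0.1040/(2π·49.7) = 3.330×10^-4 m·K/W
  R'_conv,out = 1/(2πr h) = 1/(2π·0.243·21.8) = 0.03004 m·K/W
ΣR = 0.002042 + 0.6729 + 0.001682 + 3.330×10^-4 + 0.03004 = 0.7070 m·K/W
Q' = ΔT/ΣR = (489 °C − 30.5 °C)/0.7070 = 648.5 W/m
From the inner boundary to the nickel alloy/carbon steel interface, ΣR_partial = 0.6766 m·K/W.
T_interface = T_in − Q'·ΣR_partial = 489 °C − (648.5)(0.6766) = 50.2 °C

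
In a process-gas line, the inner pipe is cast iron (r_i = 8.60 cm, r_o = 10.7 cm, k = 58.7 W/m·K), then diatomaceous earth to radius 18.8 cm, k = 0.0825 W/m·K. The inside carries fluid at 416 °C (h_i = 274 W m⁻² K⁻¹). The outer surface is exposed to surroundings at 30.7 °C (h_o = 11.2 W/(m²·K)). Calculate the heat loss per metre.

Q' = 329 W/m

Series thermal resistances, inner to outer:
  R'_conv,in = 1/(2πr h) = 1/(2π·0.0860·274) = 0.006754 m·K/W
  R'_cast iron = ln(0.107/0.0860)/(2πk) = 0.2185/(2π·58.7) = 5.924×10^-4 m·K/W
  R'_diatomaceous earth = ln(0.188/0.107)/(2πk) = 0.5636/(2π·0.0825) = 1.087 m·K/W
  R'_conv,out = 1/(2πr h) = 1/(2π·0.188·11.2) = 0.07559 m·K/W
ΣR = 0.006754 + 5.924×10^-4 + 1.087 + 0.07559 = 1.170 m·K/W
Q' = ΔT/ΣR = (416 °C − 30.7 °C)/1.170 = 329 W/m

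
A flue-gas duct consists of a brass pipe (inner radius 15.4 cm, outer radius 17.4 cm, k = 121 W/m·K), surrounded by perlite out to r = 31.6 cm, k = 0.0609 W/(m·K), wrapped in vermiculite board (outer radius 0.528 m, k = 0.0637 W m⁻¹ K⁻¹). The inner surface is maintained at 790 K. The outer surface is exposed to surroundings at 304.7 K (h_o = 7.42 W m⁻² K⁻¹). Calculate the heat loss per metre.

Q' = 168 W/m

Treat each layer as a resistance in series:
  R'_brass = ln(0.174/0.154)/(2πk) = 0.1221/(2π·121) = 1.606×10^-4 m·K/W
  R'_perlite = ln(0.316/0.174)/(2πk) = 0.5967/(2π·0.0609) = 1.559 m·K/W
  R'_vermiculite board = ln(0.528/0.316)/(2πk) = 0.5134/(2π·0.0637) = 1.283 m·K/W
  R'_conv,out = 1/(2πr h) = 1/(2π·0.528·7.42) = 0.04062 m·K/W
ΣR = 1.606×10^-4 + 1.559 + 1.283 + 0.04062 = 2.883 m·K/W
Q' = ΔT/ΣR = (790 K − 304.7 K)/2.883 = 168 W/m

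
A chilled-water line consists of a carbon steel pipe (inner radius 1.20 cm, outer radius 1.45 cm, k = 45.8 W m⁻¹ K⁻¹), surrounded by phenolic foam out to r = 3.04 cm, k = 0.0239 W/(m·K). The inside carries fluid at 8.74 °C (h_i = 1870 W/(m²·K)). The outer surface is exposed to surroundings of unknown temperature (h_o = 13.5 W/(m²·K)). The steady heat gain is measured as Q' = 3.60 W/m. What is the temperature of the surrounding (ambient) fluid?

Sum the resistances:
  R'_conv,in = 1/(2πr h) = 1/(2π·0.0120·1870) = 0.007092 m·K/W
  R'_carbon steel = ln(0.0145/0.0120)/(2πk) = 0.1892/(2π·45.8) = 6.576×10^-4 m·K/W
  R'_phenolic foam = ln(0.0304/0.0145)/(2πk) = 0.7403/(2π·0.0239) = 4.930 m·K/W
  R'_conv,out = 1/(2πr h) = 1/(2π·0.0304·13.5) = 0.3878 m·K/W
ΣR = 5.325 m·K/W
ΔT = Q'·ΣR = 3.60 × 5.325 = 19.17 K
Heat flows inward, so T_out = T_in + ΔT = 8.74 + 19.17 = 27.9 °C

T_out = 27.9 °C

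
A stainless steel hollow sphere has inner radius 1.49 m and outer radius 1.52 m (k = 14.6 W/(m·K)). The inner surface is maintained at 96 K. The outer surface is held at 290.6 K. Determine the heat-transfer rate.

Q = 4πk·ΔT/(1/r₁ − 1/r₂) = 4π × 14.6 × 194.6 / (1/1.49 − 1/1.52) = 2.70×10^6 W

Q = 2700 kW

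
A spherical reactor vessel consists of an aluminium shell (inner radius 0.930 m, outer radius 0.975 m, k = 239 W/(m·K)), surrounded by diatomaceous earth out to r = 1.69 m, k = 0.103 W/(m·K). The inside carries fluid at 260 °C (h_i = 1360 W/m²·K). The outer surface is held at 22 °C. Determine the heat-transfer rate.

Treat each layer as a resistance in series:
  R_conv,in = 1/(4πr²h) = 1/(4π·0.930²·1360) = 6.765×10^-5 K/W
  R_aluminium = (1/0.930 − 1/0.975)/(4πk) = 0.04963/(4π·239) = 1.652×10^-5 K/W
  R_diatomaceous earth = (1/0.975 − 1/1.69)/(4πk) = 0.4339/(4π·0.103) = 0.3352 K/W
ΣR = 6.765×10^-5 + 1.652×10^-5 + 0.3352 = 0.3353 K/W
Q = ΔT/ΣR = (260 °C − 22 °C)/0.3353 = 710 W

Q = 710 W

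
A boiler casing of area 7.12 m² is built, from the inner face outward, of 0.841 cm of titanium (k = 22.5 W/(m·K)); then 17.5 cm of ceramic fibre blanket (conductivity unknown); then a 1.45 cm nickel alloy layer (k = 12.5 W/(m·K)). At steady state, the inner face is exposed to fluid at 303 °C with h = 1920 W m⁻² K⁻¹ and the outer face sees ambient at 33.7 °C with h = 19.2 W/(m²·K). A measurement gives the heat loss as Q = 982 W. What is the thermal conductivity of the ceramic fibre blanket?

k = 0.0922 W/m·K

ΣR = ΔT/Q = |303 − 33.7|/982 = 0.2742 K/W
Known resistances:
  R_conv,in = 1/(hA) = 1/(1920·7.12) = 7.315×10^-5 K/W
  R_titanium = L/(kA) = 0.00841/(22.5·7.12) = 5.250×10^-5 K/W
  R_nickel alloy = L/(kA) = 0.0145/(12.5·7.12) = 1.629×10^-4 K/W
  R_conv,out = 1/(hA) = 1/(19.2·7.12) = 0.007315 K/W
R_ceramic fibre blanket = ΣR − ΣR_known = 0.2742 − 0.007604 = 0.2666 K/W
L/(kA) = 0.2666 ⇒ k = 0.175/(0.2666·7.12) = 0.0922 W/m·K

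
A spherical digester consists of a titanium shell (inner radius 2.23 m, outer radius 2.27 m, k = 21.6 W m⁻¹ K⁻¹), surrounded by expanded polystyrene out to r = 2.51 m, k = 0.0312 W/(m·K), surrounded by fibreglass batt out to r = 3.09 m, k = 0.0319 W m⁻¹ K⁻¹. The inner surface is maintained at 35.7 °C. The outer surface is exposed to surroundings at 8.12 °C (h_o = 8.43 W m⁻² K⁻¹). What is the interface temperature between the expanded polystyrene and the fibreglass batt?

Series thermal resistances, inner to outer:
  R_titanium = (1/2.23 − 1/2.27)/(4πk) = 0.007902/(4π·21.6) = 2.911×10^-5 K/W
  R_expanded polystyrene = (1/2.27 − 1/2.51)/(4πk) = 0.04212/(4π·0.0312) = 0.1074 K/W
  R_fibreglass batt = (1/2.51 − 1/3.09)/(4πk) = 0.07478/(4π·0.0319) = 0.1865 K/W
  R_conv,out = 1/(4πr²h) = 1/(4π·3.09²·8.43) = 9.887×10^-4 K/W
ΣR = 2.911×10^-5 + 0.1074 + 0.1865 + 9.887×10^-4 = 0.2949 K/W
Q = ΔT/ΣR = (35.7 °C − 8.12 °C)/0.2949 = 93.52 W
From the inner boundary to the expanded polystyrene/fibreglass batt interface, ΣR_partial = 0.1074 K/W.
T_interface = T_in − Q·ΣR_partial = 35.7 °C − (93.52)(0.1074) = 25.7 °C

T = 25.7 °C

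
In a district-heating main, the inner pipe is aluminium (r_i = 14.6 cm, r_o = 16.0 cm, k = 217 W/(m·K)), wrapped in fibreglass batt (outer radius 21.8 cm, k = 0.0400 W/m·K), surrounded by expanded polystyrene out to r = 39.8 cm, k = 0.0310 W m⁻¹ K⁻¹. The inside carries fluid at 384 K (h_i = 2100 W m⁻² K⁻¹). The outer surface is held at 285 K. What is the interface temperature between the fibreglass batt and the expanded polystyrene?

Series thermal resistances, inner to outer:
  R'_conv,in = 1/(2πr h) = 1/(2π·0.146·2100) = 5.191×10^-4 m·K/W
  R'_aluminium = ln(0.160/0.146)/(2πk) = 0.09157/(2π·217) = 6.716×10^-5 m·K/W
  R'_fibreglass batt = ln(0.218/0.160)/(2πk) = 0.3093/(2π·0.0400) = 1.231 m·K/W
  R'_expanded polystyrene = ln(0.398/0.218)/(2πk) = 0.6020/(2π·0.0310) = 3.090 m·K/W
ΣR = 5.191×10^-4 + 6.716×10^-5 + 1.231 + 3.090 = 4.322 m·K/W
Q' = ΔT/ΣR = (384 K − 285 K)/4.322 = 22.91 W/m
From the inner boundary to the fibreglass batt/expanded polystyrene interface, ΣR_partial = 1.232 m·K/W.
T_interface = T_in − Q'·ΣR_partial = 384 K − (22.91)(1.232) = 355.8 K

T = 355.8 K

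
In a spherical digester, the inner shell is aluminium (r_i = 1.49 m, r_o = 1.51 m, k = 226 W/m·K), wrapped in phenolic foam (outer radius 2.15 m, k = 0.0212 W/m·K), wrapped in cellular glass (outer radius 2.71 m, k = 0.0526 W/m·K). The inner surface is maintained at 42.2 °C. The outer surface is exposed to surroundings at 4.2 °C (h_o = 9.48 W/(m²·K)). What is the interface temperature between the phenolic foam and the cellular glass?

T = 10.5 °C

Resistance network (inner→outer):
  R_aluminium = (1/1.49 − 1/1.51)/(4πk) = 0.008889/(4π·226) = 3.130×10^-6 K/W
  R_phenolic foam = (1/1.51 − 1/2.15)/(4πk) = 0.1971/(4π·0.0212) = 0.7400 K/W
  R_cellular glass = (1/2.15 − 1/2.71)/(4πk) = 0.09611/(4π·0.0526) = 0.1454 K/W
  R_conv,out = 1/(4πr²h) = 1/(4π·2.71²·9.48) = 0.001143 K/W
ΣR = 3.130×10^-6 + 0.7400 + 0.1454 + 0.001143 = 0.8865 K/W
Q = ΔT/ΣR = (42.2 °C − 4.2 °C)/0.8865 = 42.87 W
From the inner boundary to the phenolic foam/cellular glass interface, ΣR_partial = 0.7400 K/W.
T_interface = T_in − Q·ΣR_partial = 42.2 °C − (42.87)(0.7400) = 10.5 °C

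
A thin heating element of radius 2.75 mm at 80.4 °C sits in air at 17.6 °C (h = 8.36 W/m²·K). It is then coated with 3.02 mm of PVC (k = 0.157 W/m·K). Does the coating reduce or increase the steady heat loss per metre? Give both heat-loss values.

increases: 9.07 → 15.5 W/m

Critical radius for a cylinder: r_cr = k/h = 0.0188 m = 1.88 cm.
Outer radius after coating: r₂ = 0.00275 + 0.00302 = 0.00577 m.
Since r₁ < r_cr and r₂ ≤ r_cr, the coating moves toward the maximum at r_cr — heat loss rises.
Bare: R = 1/(2πr₁h) = 6.923 m·K/W; Q = 62.8/6.923 = 9.07 W/m.
Coated: R = R_cond + R_conv = 4.051 m·K/W; Q = 62.8/4.051 = 15.5 W/m.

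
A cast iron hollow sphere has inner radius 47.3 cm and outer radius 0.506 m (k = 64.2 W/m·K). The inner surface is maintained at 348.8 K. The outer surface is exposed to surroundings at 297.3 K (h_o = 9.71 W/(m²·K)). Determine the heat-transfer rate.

Treat each layer as a resistance in series:
  R_cast iron = (1/0.473 − 1/0.506)/(4πk) = 0.1379/(4π·64.2) = 1.709×10^-4 K/W
  R_conv,out = 1/(4πr²h) = 1/(4π·0.506²·9.71) = 0.03201 K/W
ΣR = 1.709×10^-4 + 0.03201 = 0.03218 K/W
Q = ΔT/ΣR = (348.8 K − 297.3 K)/0.03218 = 1600 W

Q = 1600 W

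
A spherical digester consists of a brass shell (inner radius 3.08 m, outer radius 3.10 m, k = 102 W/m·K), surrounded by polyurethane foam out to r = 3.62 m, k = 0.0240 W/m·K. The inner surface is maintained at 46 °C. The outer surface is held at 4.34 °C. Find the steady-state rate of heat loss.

Series thermal resistances, inner to outer:
  R_brass = (1/3.08 − 1/3.10)/(4πk) = 0.002095/(4π·102) = 1.634×10^-6 K/W
  R_polyurethane foam = (1/3.10 − 1/3.62)/(4πk) = 0.04634/(4π·0.0240) = 0.1536 K/W
ΣR = 1.634×10^-6 + 0.1536 = 0.1536 K/W
Q = ΔT/ΣR = (46 °C − 4.34 °C)/0.1536 = 271 W

Q = 271 W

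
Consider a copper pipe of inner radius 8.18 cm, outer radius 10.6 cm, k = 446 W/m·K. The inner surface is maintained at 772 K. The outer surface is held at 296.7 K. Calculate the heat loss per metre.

Q' = 5140 kW/m

Q' = 2πk·ΔT/ln(r₂/r₁) = 2π × 446 × 475.3 / ln(0.106/0.0818) = 5.14×10^6 W/m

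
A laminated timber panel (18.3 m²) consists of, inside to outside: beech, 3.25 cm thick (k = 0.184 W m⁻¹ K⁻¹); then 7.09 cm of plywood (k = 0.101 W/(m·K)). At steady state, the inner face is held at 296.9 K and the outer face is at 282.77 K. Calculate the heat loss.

Q = 294 W

Treat each layer as a resistance in series:
  R_beech = L/(kA) = 0.0325/(0.184·18.3) = 0.009652 K/W
  R_plywood = L/(kA) = 0.0709/(0.101·18.3) = 0.03836 K/W
ΣR = 0.009652 + 0.03836 = 0.04801 K/W
Q = ΔT/ΣR = (296.9 K − 282.77 K)/0.04801 = 294 W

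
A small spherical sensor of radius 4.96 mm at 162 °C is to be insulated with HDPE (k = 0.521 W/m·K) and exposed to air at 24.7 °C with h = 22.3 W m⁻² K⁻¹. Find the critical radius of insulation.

For a sphere, r_cr = 2k_ins/h = 2·0.521/22.3 = 0.0467 m = 4.67 cm

r_cr = 4.67 cm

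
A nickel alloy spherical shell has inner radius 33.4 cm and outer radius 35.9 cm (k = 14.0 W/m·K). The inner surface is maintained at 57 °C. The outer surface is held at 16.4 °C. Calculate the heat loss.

Q = 4πk·ΔT/(1/r₁ − 1/r₂) = 4π × 14.0 × 40.6 / (1/0.334 − 1/0.359) = 34300 W

Q = 34.3 kW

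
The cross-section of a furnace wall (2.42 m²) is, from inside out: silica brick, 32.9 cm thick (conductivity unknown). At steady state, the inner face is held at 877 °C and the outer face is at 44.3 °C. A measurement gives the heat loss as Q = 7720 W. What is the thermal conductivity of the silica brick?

k = 1.26 W/m·K

ΣR = ΔT/Q = |877 − 44.3|/7720 = 0.1079 K/W
L/(kA) = 0.1079 ⇒ k = 0.329/(0.1079·2.42) = 1.26 W/m·K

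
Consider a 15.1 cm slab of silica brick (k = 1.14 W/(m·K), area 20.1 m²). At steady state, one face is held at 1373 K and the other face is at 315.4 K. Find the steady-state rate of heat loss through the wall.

Q = kA·ΔT/L = 1.14 × 20.1 × |1373 K − 315.4 K| / 0.151 = 1.60×10^5 W

Q = 160 kW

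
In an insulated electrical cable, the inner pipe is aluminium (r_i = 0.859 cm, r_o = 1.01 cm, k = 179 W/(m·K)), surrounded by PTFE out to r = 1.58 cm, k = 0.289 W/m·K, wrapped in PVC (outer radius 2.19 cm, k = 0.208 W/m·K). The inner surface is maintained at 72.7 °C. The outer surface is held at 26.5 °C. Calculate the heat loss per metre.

Q' = 93.1 W/m

Treat each layer as a resistance in series:
  R'_aluminium = ln(0.0101/0.00859)/(2πk) = 0.1619/(2π·179) = 1.440×10^-4 m·K/W
  R'_PTFE = ln(0.0158/0.0101)/(2πk) = 0.4475/(2π·0.289) = 0.2464 m·K/W
  R'_PVC = ln(0.0219/0.0158)/(2πk) = 0.3265/(2π·0.208) = 0.2498 m·K/W
ΣR = 1.440×10^-4 + 0.2464 + 0.2498 = 0.4963 m·K/W
Q' = ΔT/ΣR = (72.7 °C − 26.5 °C)/0.4963 = 93.1 W/m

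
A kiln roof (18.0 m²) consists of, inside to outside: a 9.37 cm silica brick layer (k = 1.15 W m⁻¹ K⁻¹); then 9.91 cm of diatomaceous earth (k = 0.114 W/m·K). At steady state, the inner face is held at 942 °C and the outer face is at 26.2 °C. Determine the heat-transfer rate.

Q = 17.3 kW

Resistance network (inner→outer):
  R_silica brick = L/(kA) = 0.0937/(1.15·18.0) = 0.004527 K/W
  R_diatomaceous earth = L/(kA) = 0.0991/(0.114·18.0) = 0.04829 K/W
ΣR = 0.004527 + 0.04829 = 0.05282 K/W
Q = ΔT/ΣR = (942 °C − 26.2 °C)/0.05282 = 17300 W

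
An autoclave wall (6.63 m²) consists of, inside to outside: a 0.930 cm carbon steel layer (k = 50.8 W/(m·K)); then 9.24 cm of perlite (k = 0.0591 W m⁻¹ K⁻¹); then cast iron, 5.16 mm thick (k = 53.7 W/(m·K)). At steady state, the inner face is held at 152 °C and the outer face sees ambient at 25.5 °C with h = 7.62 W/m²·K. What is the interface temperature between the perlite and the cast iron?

T = 35.3 °C

Series thermal resistances, inner to outer:
  R_carbon steel = L/(kA) = 0.00930/(50.8·6.63) = 2.761×10^-5 K/W
  R_perlite = L/(kA) = 0.0924/(0.0591·6.63) = 0.2358 K/W
  R_cast iron = L/(kA) = 0.00516/(53.7·6.63) = 1.449×10^-5 K/W
  R_conv,out = 1/(hA) = 1/(7.62·6.63) = 0.01979 K/W
ΣR = 2.761×10^-5 + 0.2358 + 1.449×10^-5 + 0.01979 = 0.2556 K/W
Q = ΔT/ΣR = (152 °C − 25.5 °C)/0.2556 = 494.9 W
From the inner boundary to the perlite/cast iron interface, ΣR_partial = 0.2358 K/W.
T_interface = T_in − Q·ΣR_partial = 152 °C − (494.9)(0.2358) = 35.3 °C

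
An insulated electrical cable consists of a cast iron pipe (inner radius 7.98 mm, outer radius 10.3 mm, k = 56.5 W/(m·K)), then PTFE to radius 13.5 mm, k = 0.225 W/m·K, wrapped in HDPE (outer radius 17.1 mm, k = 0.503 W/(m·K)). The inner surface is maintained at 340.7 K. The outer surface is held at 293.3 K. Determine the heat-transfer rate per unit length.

Treat each layer as a resistance in series:
  R'_cast iron = ln(0.0103/0.00798)/(2πk) = 0.2552/(2π·56.5) = 7.189×10^-4 m·K/W
  R'_PTFE = ln(0.0135/0.0103)/(2πk) = 0.2705/(2π·0.225) = 0.1914 m·K/W
  R'_HDPE = ln(0.0171/0.0135)/(2πk) = 0.2364/(2π·0.503) = 0.07480 m·K/W
ΣR = 7.189×10^-4 + 0.1914 + 0.07480 = 0.2669 m·K/W
Q' = ΔT/ΣR = (340.7 K − 293.3 K)/0.2669 = 178 W/m

Q' = 178 W/m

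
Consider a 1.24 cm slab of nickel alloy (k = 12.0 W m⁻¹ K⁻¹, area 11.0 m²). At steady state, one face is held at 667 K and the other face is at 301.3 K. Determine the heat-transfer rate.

Q = kA·ΔT/L = 12.0 × 11.0 × |667 K − 301.3 K| / 0.0124 = 3.89×10^6 W

Q = 3.89×10^6 W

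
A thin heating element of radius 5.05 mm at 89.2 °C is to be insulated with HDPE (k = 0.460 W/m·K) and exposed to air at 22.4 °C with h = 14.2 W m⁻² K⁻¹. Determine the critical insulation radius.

r_cr = 3.24 cm

For a cylinder, r_cr = k_ins/h = 0.460/14.2 = 0.0324 m = 3.24 cm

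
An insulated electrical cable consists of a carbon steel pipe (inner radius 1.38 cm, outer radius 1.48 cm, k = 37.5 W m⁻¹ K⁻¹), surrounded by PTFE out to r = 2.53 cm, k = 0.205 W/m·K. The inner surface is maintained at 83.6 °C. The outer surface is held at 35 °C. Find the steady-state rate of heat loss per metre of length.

Resistance network (inner→outer):
  R'_carbon steel = ln(0.0148/0.0138)/(2πk) = 0.06996/(2π·37.5) = 2.969×10^-4 m·K/W
  R'_PTFE = ln(0.0253/0.0148)/(2πk) = 0.5362/(2π·0.205) = 0.4163 m·K/W
ΣR = 2.969×10^-4 + 0.4163 = 0.4166 m·K/W
Q' = ΔT/ΣR = (83.6 °C − 35 °C)/0.4166 = 117 W/m

Q' = 117 W/m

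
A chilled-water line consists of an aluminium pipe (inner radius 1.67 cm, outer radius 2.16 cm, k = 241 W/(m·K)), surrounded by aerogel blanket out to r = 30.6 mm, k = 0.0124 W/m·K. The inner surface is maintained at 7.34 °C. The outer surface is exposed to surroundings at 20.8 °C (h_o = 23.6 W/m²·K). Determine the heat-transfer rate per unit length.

Q' = 2.87 W/m

Resistance network (inner→outer):
  R'_aluminium = ln(0.0216/0.0167)/(2πk) = 0.2573/(2π·241) = 1.699×10^-4 m·K/W
  R'_aerogel blanket = ln(0.0306/0.0216)/(2πk) = 0.3483/(2π·0.0124) = 4.471 m·K/W
  R'_conv,out = 1/(2πr h) = 1/(2π·0.0306·23.6) = 0.2204 m·K/W
ΣR = 1.699×10^-4 + 4.471 + 0.2204 = 4.692 m·K/W
Q' = ΔT/ΣR = (7.34 °C − 20.8 °C)/4.692 = -2.87 W/m
(Negative Q' ⇒ heat flows inward; heat gain = 2.87 W/m.)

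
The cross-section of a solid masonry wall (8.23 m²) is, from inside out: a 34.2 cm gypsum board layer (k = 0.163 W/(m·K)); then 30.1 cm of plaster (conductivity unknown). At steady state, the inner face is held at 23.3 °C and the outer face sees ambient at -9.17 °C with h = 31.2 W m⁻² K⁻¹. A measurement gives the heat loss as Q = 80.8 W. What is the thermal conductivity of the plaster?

k = 0.256 W/m·K

ΣR = ΔT/Q = |23.3 − -9.17|/80.8 = 0.4019 K/W
Known resistances:
  R_gypsum board = L/(kA) = 0.342/(0.163·8.23) = 0.2549 K/W
  R_conv,out = 1/(hA) = 1/(31.2·8.23) = 0.003894 K/W
R_plaster = ΣR − ΣR_known = 0.4019 − 0.2588 = 0.1431 K/W
L/(kA) = 0.1431 ⇒ k = 0.301/(0.1431·8.23) = 0.256 W/m·K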